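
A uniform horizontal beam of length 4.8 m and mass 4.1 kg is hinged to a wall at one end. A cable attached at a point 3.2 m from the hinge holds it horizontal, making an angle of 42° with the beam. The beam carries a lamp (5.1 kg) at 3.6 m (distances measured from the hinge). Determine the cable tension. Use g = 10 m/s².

Choose the hinge as the axis so the unknown hinge reaction has zero arm there.
Beam weight: 4.1 × 10 = 41 N down at 2.4 m → arm 2.4 m, τ = 41 × 2.4 = 98.4 N·m clockwise.
Lamp: 5.1 × 10 = 51 N down at 3.6 m → arm 3.6 m, τ = 51 × 3.6 = 183.6 N·m clockwise.
Total clockwise load moment = 282 N·m.
The cable tension T acts at 3.2 m; only its component perpendicular to the beam, T sinθ, produces torque. sin 42° = 0.6691.
For rotational equilibrium, T × 3.2 × 0.6691 = 282, so T = 282 / 2.141 = 132 N.

T ≈ 132 N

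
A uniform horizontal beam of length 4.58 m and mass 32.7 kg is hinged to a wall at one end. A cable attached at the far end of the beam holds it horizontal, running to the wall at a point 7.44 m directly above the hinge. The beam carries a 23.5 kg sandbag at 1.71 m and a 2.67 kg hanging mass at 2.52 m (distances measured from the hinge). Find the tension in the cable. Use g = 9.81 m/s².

T ≈ 306 N

Take moments about the hinge.
Beam weight: 32.7 × 9.81 = 320.8 N down at 2.29 m → arm 2.29 m, τ = 320.8 × 2.29 = 734.6 N·m clockwise.
Sandbag: 23.5 × 9.81 = 230.5 N down at 1.71 m → arm 1.71 m, τ = 230.5 × 1.71 = 394.2 N·m clockwise.
Hanging mass: 2.67 × 9.81 = 26.19 N down at 2.52 m → arm 2.52 m, τ = 26.19 × 2.52 = 66 N·m clockwise.
Total clockwise load moment = 1195 N·m.
The cable tension T acts at 4.58 m; only its component perpendicular to the beam, T sinθ, produces torque. sinθ = h/√(h²+d²) = 7.44/√(7.44²+4.58²) = 0.8516.
Στ = 0 ⇒ T × 4.58 × 0.8516 = 1195 ⇒ T = 1195 / 3.9 = 306 N.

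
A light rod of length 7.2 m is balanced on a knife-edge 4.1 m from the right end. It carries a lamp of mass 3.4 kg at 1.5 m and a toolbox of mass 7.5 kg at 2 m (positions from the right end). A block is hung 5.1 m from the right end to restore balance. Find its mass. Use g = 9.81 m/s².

Sum moments about the knife-edge (at 4.1 m from the right end) (the support reaction has zero arm there).
Lamp: 3.4 × 9.81 = 33.35 N down at 1.5 m → arm 2.6 m, τ = 33.35 × 2.6 = 86.71 N·m clockwise.
Toolbox: 7.5 × 9.81 = 73.58 N down at 2 m → arm 2.1 m, τ = 73.58 × 2.1 = 154.5 N·m clockwise.
Net moment of known loads = 241.2 N·m clockwise.
An unknown mass m at 5.1 m has arm 1 m; its moment is m·g·1 counterclockwise.
Setting net torque to zero: m × 9.81 × 1 = 241.2 → m = 241.2 / (9.81 × 1) = 24.6 kg.

m ≈ 24.6 kg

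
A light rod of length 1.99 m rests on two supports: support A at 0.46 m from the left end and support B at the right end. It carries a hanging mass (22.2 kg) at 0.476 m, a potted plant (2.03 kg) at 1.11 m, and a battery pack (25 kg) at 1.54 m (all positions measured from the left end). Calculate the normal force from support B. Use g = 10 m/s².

About support A:
Hanging mass: 22.2 × 10 = 222 N down at 0.476 m → arm 0.016 m, τ = 222 × 0.016 = 3.552 N·m clockwise.
Potted plant: 2.03 × 10 = 20.3 N down at 1.11 m → arm 0.65 m, τ = 20.3 × 0.65 = 13.2 N·m clockwise.
Battery pack: 25 × 10 = 250 N down at 1.54 m → arm 1.08 m, τ = 250 × 1.08 = 270 N·m clockwise.
Net load moment about support A = 286.8 N·m clockwise.
Reaction R at support B is upward at 1.99 m, arm 1.53 m → moment R × 1.53 counterclockwise.
Balancing moments: R × 1.53 = 286.8, giving R = 187 N.

R_B ≈ 187 N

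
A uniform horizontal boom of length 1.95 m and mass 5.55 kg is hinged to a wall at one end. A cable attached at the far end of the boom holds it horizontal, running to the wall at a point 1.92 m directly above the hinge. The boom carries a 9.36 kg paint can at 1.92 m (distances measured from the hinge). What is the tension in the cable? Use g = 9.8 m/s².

Choose the hinge as the axis so the unknown hinge reaction has zero arm there.
Beam weight: 5.55 × 9.8 = 54.39 N down at 0.975 m → arm 0.975 m, τ = 54.39 × 0.975 = 53.03 N·m clockwise.
Paint can: 9.36 × 9.8 = 91.73 N down at 1.92 m → arm 1.92 m, τ = 91.73 × 1.92 = 176.1 N·m clockwise.
Total clockwise load moment = 229.1 N·m.
The cable tension T acts at 1.95 m; only its component perpendicular to the boom, T sinθ, produces torque. sinθ = h/√(h²+d²) = 1.92/√(1.92²+1.95²) = 0.7016.
Στ = 0 ⇒ T × 1.95 × 0.7016 = 229.1 ⇒ T = 229.1 / 1.368 = 167 N.

T ≈ 167 N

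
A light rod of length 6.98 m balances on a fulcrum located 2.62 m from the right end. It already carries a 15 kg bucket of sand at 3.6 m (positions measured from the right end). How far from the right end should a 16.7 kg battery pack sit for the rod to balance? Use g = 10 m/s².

About the fulcrum (at 2.62 m from the right end):
Bucket of sand: 15 × 10 = 150 N down at 3.6 m → arm 0.98 m, τ = 150 × 0.98 = 147 N·m counterclockwise.
Net moment of existing loads = 147 N·m counterclockwise.
The battery pack weighs 16.7 × 10 = 167 N and must supply an equal clockwise moment, so its lever arm about the fulcrum is 147 / 167 = 0.88 m.
That puts it at 2.62 − 0.88 = 1.74 m from the right end.

x ≈ 1.74 m from the right end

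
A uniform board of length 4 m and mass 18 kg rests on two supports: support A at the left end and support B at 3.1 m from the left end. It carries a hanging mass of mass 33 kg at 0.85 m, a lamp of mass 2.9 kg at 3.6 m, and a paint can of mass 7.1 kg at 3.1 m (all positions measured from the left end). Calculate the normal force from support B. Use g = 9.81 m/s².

R_B ≈ 305 N

Taking torques about support A:
Beam weight: 18 × 9.81 = 176.6 N down at 2 m → arm 2 m, τ = 176.6 × 2 = 353.2 N·m clockwise.
Hanging mass: 33 × 9.81 = 323.7 N down at 0.85 m → arm 0.85 m, τ = 323.7 × 0.85 = 275.1 N·m clockwise.
Lamp: 2.9 × 9.81 = 28.45 N down at 3.6 m → arm 3.6 m, τ = 28.45 × 3.6 = 102.4 N·m clockwise.
Paint can: 7.1 × 9.81 = 69.65 N down at 3.1 m → arm 3.1 m, τ = 69.65 × 3.1 = 215.9 N·m clockwise.
Net load moment about support A = 946.6 N·m clockwise.
Reaction R at support B is upward at 3.1 m, arm 3.1 m → moment R × 3.1 counterclockwise.
Balancing moments: R × 3.1 = 946.6, giving R = 305 N.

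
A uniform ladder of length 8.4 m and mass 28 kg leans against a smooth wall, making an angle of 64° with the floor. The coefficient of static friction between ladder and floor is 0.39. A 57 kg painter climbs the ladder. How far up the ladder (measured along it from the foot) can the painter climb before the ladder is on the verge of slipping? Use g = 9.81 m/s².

d ≈ 7.95 m

Take moments about the foot of the ladder.
Ladder weight 28×9.81 = 274.7 N acts at 4.2 m along the ladder; its horizontal arm is 4.2·cos64° = 1.841 m → τ = 505.7 N·m clockwise.
Painter weight 57×9.81 = 559.2 N at distance d → arm d·cos64° → τ = 559.2·d·0.4384 clockwise.
Wall normal N at the top has arm L sinθ = 7.55 m counterclockwise, so Στ = 0 gives N·7.55 = 505.7 + 245.2·d.
ΣFy = 0 ⇒ N_floor = 833.9 N, so the maximum friction is μ_s·N_floor = 0.39×833.9 = 325.2 N. ΣFx = 0 ⇒ N_wall = f, so at the slipping point N = 325.2 N.
Substituting: 325.2×7.55 = 505.7 + 245.2·d ⇒ d = (2455 − 505.7) / 245.2 = 7.95 m.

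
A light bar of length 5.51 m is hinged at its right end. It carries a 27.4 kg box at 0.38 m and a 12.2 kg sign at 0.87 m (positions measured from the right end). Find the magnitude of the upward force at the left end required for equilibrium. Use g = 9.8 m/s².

Sum moments about the right end (the unknown pivot reaction has zero arm there).
Box: 27.4 × 9.8 = 268.5 N down at 0.38 m → arm 0.38 m, τ = 268.5 × 0.38 = 102 N·m counterclockwise.
Sign: 12.2 × 9.8 = 119.6 N down at 0.87 m → arm 0.87 m, τ = 119.6 × 0.87 = 104.1 N·m counterclockwise.
Net moment of the loads = 206.1 N·m counterclockwise.
The upward force F acts at the left end, arm 5.51 m, giving F × 5.51 clockwise.
Balancing moments: F × 5.51 = 206.1, giving F = 206.1 / 5.51 = 37.4 N.

F ≈ 37.4 N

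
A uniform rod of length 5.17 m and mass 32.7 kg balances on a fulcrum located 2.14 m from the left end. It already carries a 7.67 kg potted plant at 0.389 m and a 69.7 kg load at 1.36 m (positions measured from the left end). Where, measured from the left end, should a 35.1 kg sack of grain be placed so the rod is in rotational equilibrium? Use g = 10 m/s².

x ≈ 3.66 m from the left end

Sum moments about the fulcrum (at 2.14 m from the left end) (the support reaction has zero arm there).
Beam weight: 32.7 × 10 = 327 N down at 2.585 m → arm 0.445 m, τ = 327 × 0.445 = 145.5 N·m clockwise.
Potted plant: 7.67 × 10 = 76.7 N down at 0.389 m → arm 1.751 m, τ = 76.7 × 1.751 = 134.3 N·m counterclockwise.
Load: 69.7 × 10 = 697 N down at 1.36 m → arm 0.78 m, τ = 697 × 0.78 = 543.7 N·m counterclockwise.
Net moment of existing loads = 532.5 N·m counterclockwise.
The sack of grain weighs 35.1 × 10 = 351 N and must supply an equal clockwise moment, so its lever arm about the fulcrum is 532.5 / 351 = 1.52 m.
That puts it at 2.14 + 1.52 = 3.66 m from the left end.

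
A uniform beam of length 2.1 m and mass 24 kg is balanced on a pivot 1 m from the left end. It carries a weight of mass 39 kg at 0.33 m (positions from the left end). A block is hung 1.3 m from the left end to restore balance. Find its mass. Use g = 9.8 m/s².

Taking torques about the pivot (at 1 m from the left end):
Beam weight: 24 × 9.8 = 235.2 N down at 1.05 m → arm 0.05 m, τ = 235.2 × 0.05 = 11.76 N·m clockwise.
Weight: 39 × 9.8 = 382.2 N down at 0.33 m → arm 0.67 m, τ = 382.2 × 0.67 = 256.1 N·m counterclockwise.
Net moment of known loads = 244.3 N·m counterclockwise.
An unknown mass m at 1.3 m has arm 0.3 m; its moment is m·g·0.3 clockwise.
For rotational equilibrium, m × 9.8 × 0.3 = 244.3, so m = 244.3 / (9.8 × 0.3) = 83.1 kg.

m ≈ 83.1 kg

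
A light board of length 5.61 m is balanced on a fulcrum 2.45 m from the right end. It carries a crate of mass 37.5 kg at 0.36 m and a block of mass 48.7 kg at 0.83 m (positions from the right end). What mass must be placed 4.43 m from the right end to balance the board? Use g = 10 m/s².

m ≈ 79.4 kg

Choose the fulcrum (at 2.45 m from the right end) as the axis so the support reaction has zero arm there.
Crate: 37.5 × 10 = 375 N down at 0.36 m → arm 2.09 m, τ = 375 × 2.09 = 783.8 N·m clockwise.
Block: 48.7 × 10 = 487 N down at 0.83 m → arm 1.62 m, τ = 487 × 1.62 = 788.9 N·m clockwise.
Net moment of known loads = 1573 N·m clockwise.
An unknown mass m at 4.43 m has arm 1.98 m; its moment is m·g·1.98 counterclockwise.
Στ = 0 ⇒ m × 10 × 1.98 = 1573 ⇒ m = 1573 / (10 × 1.98) = 79.4 kg.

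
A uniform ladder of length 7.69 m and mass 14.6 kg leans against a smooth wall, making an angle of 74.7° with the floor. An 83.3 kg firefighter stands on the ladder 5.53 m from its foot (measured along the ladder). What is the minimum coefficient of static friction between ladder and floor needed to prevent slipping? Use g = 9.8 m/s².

Taking torques about the foot of the ladder:
Ladder weight 14.6×9.8 = 143.1 N acts at 3.845 m along the ladder; its horizontal arm is 3.845·cos74.7° = 1.015 m → τ = 145.2 N·m clockwise.
Firefighter: 83.3×9.8 = 816.3 N at 5.53 m → arm 1.459 m → τ = 1191 N·m clockwise.
Wall normal N acts horizontally at the top; its moment arm is the height L sinθ = 7.69·sin74.7° = 7.417 m, counterclockwise.
Balancing moments: N × 7.417 = 1336, giving N = 180.1 N.
ΣFx = 0 ⇒ f = N_wall = 180.1 N. ΣFy = 0 ⇒ N_floor = 959.4 N.
μ_min = f / N_floor = 180.1 / 959.4 = 0.188.

μ_min ≈ 0.188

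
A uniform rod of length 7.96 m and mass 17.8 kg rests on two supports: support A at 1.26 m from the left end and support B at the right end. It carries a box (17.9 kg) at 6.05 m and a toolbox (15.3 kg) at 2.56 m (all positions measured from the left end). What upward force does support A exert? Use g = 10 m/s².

R_A ≈ 280 N

Take moments about support B.
Beam weight: 17.8 × 10 = 178 N down at 3.98 m → arm 3.98 m, τ = 178 × 3.98 = 708.4 N·m counterclockwise.
Box: 17.9 × 10 = 179 N down at 6.05 m → arm 1.91 m, τ = 179 × 1.91 = 341.9 N·m counterclockwise.
Toolbox: 15.3 × 10 = 153 N down at 2.56 m → arm 5.4 m, τ = 153 × 5.4 = 826.2 N·m counterclockwise.
Net load moment about support B = 1876 N·m counterclockwise.
Reaction R at support A is upward at 1.26 m, arm 6.7 m → moment R × 6.7 clockwise.
Στ = 0 ⇒ R × 6.7 = 1876 ⇒ R = 280 N.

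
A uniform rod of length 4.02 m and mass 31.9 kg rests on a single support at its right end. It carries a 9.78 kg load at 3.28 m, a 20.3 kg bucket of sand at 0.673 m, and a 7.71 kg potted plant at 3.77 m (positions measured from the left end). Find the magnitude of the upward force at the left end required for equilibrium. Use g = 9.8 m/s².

F ≈ 344 N

Take moments about the right end.
Beam weight: 31.9 × 9.8 = 312.6 N down at 2.01 m → arm 2.01 m, τ = 312.6 × 2.01 = 628.3 N·m counterclockwise.
Load: 9.78 × 9.8 = 95.84 N down at 3.28 m → arm 0.74 m, τ = 95.84 × 0.74 = 70.92 N·m counterclockwise.
Bucket of sand: 20.3 × 9.8 = 198.9 N down at 0.673 m → arm 3.347 m, τ = 198.9 × 3.347 = 665.7 N·m counterclockwise.
Potted plant: 7.71 × 9.8 = 75.56 N down at 3.77 m → arm 0.25 m, τ = 75.56 × 0.25 = 18.89 N·m counterclockwise.
Net moment of the loads = 1384 N·m counterclockwise.
The upward force F acts at the left end, arm 4.02 m, giving F × 4.02 clockwise.
For rotational equilibrium, F × 4.02 = 1384, so F = 1384 / 4.02 = 344 N.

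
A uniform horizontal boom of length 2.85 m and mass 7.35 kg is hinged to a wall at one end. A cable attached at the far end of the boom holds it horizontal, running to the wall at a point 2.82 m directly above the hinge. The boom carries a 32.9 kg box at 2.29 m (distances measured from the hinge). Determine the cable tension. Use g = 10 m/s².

T ≈ 428 N

Taking torques about the hinge:
Beam weight: 7.35 × 10 = 73.5 N down at 1.425 m → arm 1.425 m, τ = 73.5 × 1.425 = 104.7 N·m clockwise.
Box: 32.9 × 10 = 329 N down at 2.29 m → arm 2.29 m, τ = 329 × 2.29 = 753.4 N·m clockwise.
Total clockwise load moment = 858.1 N·m.
The cable tension T acts at 2.85 m; only its component perpendicular to the boom, T sinθ, produces torque. sinθ = h/√(h²+d²) = 2.82/√(2.82²+2.85²) = 0.7034.
For rotational equilibrium, T × 2.85 × 0.7034 = 858.1, so T = 858.1 / 2.005 = 428 N.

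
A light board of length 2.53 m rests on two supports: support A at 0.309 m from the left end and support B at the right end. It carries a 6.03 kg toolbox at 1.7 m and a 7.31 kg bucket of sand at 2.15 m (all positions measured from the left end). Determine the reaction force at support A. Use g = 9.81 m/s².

R_A ≈ 34.4 N

About support B:
Toolbox: 6.03 × 9.81 = 59.15 N down at 1.7 m → arm 0.83 m, τ = 59.15 × 0.83 = 49.09 N·m counterclockwise.
Bucket of sand: 7.31 × 9.81 = 71.71 N down at 2.15 m → arm 0.38 m, τ = 71.71 × 0.38 = 27.25 N·m counterclockwise.
Net load moment about support B = 76.34 N·m counterclockwise.
Reaction R at support A is upward at 0.309 m, arm 2.221 m → moment R × 2.221 clockwise.
Στ = 0 ⇒ R × 2.221 = 76.34 ⇒ R = 34.4 N.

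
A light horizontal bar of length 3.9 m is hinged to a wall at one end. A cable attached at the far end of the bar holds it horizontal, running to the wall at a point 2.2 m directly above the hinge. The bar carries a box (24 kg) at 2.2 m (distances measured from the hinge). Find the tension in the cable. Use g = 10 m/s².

Take moments about the hinge.
Box: 24 × 10 = 240 N down at 2.2 m → arm 2.2 m, τ = 240 × 2.2 = 528 N·m clockwise.
Total clockwise load moment = 528 N·m.
The cable tension T acts at 3.9 m; only its component perpendicular to the bar, T sinθ, produces torque. sinθ = h/√(h²+d²) = 2.2/√(2.2²+3.9²) = 0.4913.
Balancing moments: T × 3.9 × 0.4913 = 528, giving T = 528 / 1.916 = 276 N.

T ≈ 276 N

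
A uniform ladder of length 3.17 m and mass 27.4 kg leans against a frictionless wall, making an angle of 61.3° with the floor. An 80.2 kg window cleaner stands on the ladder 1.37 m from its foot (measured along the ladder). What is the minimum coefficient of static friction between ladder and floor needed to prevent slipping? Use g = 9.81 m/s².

μ_min ≈ 0.246

Choose the foot of the ladder as the axis so the floor normal and friction both act there and drop out.
Ladder weight 27.4×9.81 = 268.8 N acts at 1.585 m along the ladder; its horizontal arm is 1.585·cos61.3° = 0.7612 m → τ = 204.6 N·m clockwise.
Window cleaner: 80.2×9.81 = 786.8 N at 1.37 m → arm 0.6579 m → τ = 517.6 N·m clockwise.
Wall normal N acts horizontally at the top; its moment arm is the height L sinθ = 3.17·sin61.3° = 2.781 m, counterclockwise.
For rotational equilibrium, N × 2.781 = 722.2, so N = 259.7 N.
ΣFx = 0 ⇒ f = N_wall = 259.7 N. ΣFy = 0 ⇒ N_floor = 1056 N.
μ_min = f / N_floor = 259.7 / 1056 = 0.246.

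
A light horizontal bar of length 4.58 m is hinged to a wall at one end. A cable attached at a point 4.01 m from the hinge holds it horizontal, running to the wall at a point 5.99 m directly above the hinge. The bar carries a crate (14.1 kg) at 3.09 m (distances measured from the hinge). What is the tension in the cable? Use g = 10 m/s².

Sum moments about the hinge (the unknown hinge reaction has zero arm there).
Crate: 14.1 × 10 = 141 N down at 3.09 m → arm 3.09 m, τ = 141 × 3.09 = 435.7 N·m clockwise.
Total clockwise load moment = 435.7 N·m.
The cable tension T acts at 4.01 m; only its component perpendicular to the bar, T sinθ, produces torque. sinθ = h/√(h²+d²) = 5.99/√(5.99²+4.01²) = 0.831.
Στ = 0 ⇒ T × 4.01 × 0.831 = 435.7 ⇒ T = 435.7 / 3.332 = 131 N.

T ≈ 131 N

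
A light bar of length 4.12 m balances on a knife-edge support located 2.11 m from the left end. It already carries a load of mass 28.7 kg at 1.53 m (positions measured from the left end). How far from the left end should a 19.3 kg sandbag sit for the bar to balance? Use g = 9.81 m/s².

About the knife-edge support (at 2.11 m from the left end):
Load: 28.7 × 9.81 = 281.5 N down at 1.53 m → arm 0.58 m, τ = 281.5 × 0.58 = 163.3 N·m counterclockwise.
Net moment of existing loads = 163.3 N·m counterclockwise.
The sandbag weighs 19.3 × 9.81 = 189.3 N and must supply an equal clockwise moment, so its lever arm about the knife-edge support is 163.3 / 189.3 = 0.863 m.
That puts it at 2.11 + 0.863 = 2.97 m from the left end.

x ≈ 2.97 m from the left end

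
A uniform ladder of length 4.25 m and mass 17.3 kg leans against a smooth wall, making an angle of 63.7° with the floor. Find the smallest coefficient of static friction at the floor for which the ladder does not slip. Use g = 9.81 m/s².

μ_min ≈ 0.247

Take moments about the foot of the ladder.
Ladder weight 17.3×9.81 = 169.7 N acts at 2.125 m along the ladder; its horizontal arm is 2.125·cos63.7° = 0.9415 m → τ = 159.8 N·m clockwise.
Wall normal N acts horizontally at the top; its moment arm is the height L sinθ = 4.25·sin63.7° = 3.81 m, counterclockwise.
For rotational equilibrium, N × 3.81 = 159.8, so N = 41.94 N.
ΣFx = 0 ⇒ f = N_wall = 41.94 N. ΣFy = 0 ⇒ N_floor = 169.7 N.
μ_min = f / N_floor = 41.94 / 169.7 = 0.247.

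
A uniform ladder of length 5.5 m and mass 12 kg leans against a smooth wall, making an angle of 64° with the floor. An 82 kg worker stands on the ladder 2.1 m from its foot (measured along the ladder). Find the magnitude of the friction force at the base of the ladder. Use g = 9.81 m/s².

Take moments about the foot of the ladder.
Ladder weight 12×9.81 = 117.7 N acts at 2.75 m along the ladder; its horizontal arm is 2.75·cos64° = 1.206 m → τ = 141.9 N·m clockwise.
Worker: 82×9.81 = 804.4 N at 2.1 m → arm 0.9206 m → τ = 740.5 N·m clockwise.
Wall normal N acts horizontally at the top; its moment arm is the height L sinθ = 5.5·sin64° = 4.943 m, counterclockwise.
For rotational equilibrium, N × 4.943 = 882.4, so N = 179 N.
ΣFx = 0: friction at the foot balances the wall's push, so f = N_wall = 179 N.

f ≈ 179 N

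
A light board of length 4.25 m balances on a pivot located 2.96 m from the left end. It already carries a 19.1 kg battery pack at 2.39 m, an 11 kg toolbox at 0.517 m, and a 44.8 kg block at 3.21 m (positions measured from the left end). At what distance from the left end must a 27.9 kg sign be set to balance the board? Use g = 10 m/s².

x ≈ 3.91 m from the left end

Choose the pivot (at 2.96 m from the left end) as the axis so the support reaction has zero arm there.
Battery pack: 19.1 × 10 = 191 N down at 2.39 m → arm 0.57 m, τ = 191 × 0.57 = 108.9 N·m counterclockwise.
Toolbox: 11 × 10 = 110 N down at 0.517 m → arm 2.443 m, τ = 110 × 2.443 = 268.7 N·m counterclockwise.
Block: 44.8 × 10 = 448 N down at 3.21 m → arm 0.25 m, τ = 448 × 0.25 = 112 N·m clockwise.
Net moment of existing loads = 265.6 N·m counterclockwise.
The sign weighs 27.9 × 10 = 279 N and must supply an equal clockwise moment, so its lever arm about the pivot is 265.6 / 279 = 0.952 m.
That puts it at 2.96 + 0.952 = 3.91 m from the left end.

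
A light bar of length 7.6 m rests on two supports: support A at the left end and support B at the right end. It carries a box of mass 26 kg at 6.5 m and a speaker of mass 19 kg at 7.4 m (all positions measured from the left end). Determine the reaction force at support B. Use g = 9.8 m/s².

Choose support A as the axis so its reaction then has zero moment arm.
Box: 26 × 9.8 = 254.8 N down at 6.5 m → arm 6.5 m, τ = 254.8 × 6.5 = 1656 N·m clockwise.
Speaker: 19 × 9.8 = 186.2 N down at 7.4 m → arm 7.4 m, τ = 186.2 × 7.4 = 1378 N·m clockwise.
Net load moment about support A = 3034 N·m clockwise.
Reaction R at support B is upward at 7.6 m, arm 7.6 m → moment R × 7.6 counterclockwise.
For rotational equilibrium, R × 7.6 = 3034, so R = 399 N.

R_B ≈ 399 N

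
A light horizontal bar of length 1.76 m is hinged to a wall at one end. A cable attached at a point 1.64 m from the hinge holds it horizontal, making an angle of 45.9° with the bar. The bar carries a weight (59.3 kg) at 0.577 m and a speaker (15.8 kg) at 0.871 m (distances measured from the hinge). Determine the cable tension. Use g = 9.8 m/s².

Sum moments about the hinge (the unknown hinge reaction has zero arm there).
Weight: 59.3 × 9.8 = 581.1 N down at 0.577 m → arm 0.577 m, τ = 581.1 × 0.577 = 335.3 N·m clockwise.
Speaker: 15.8 × 9.8 = 154.8 N down at 0.871 m → arm 0.871 m, τ = 154.8 × 0.871 = 134.8 N·m clockwise.
Total clockwise load moment = 470.1 N·m.
The cable tension T acts at 1.64 m; only its component perpendicular to the bar, T sinθ, produces torque. sin 45.9° = 0.7181.
Setting net torque to zero: T × 1.64 × 0.7181 = 470.1 → T = 470.1 / 1.178 = 399 N.

T ≈ 399 N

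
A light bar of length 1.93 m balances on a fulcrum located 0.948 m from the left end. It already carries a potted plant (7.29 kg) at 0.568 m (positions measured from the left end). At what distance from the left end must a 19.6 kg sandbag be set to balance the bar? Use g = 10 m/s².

x ≈ 1.09 m from the left end

Taking torques about the fulcrum (at 0.948 m from the left end):
Potted plant: 7.29 × 10 = 72.9 N down at 0.568 m → arm 0.38 m, τ = 72.9 × 0.38 = 27.7 N·m counterclockwise.
Net moment of existing loads = 27.7 N·m counterclockwise.
The sandbag weighs 19.6 × 10 = 196 N and must supply an equal clockwise moment, so its lever arm about the fulcrum is 27.7 / 196 = 0.141 m.
That puts it at 0.948 + 0.141 = 1.09 m from the left end.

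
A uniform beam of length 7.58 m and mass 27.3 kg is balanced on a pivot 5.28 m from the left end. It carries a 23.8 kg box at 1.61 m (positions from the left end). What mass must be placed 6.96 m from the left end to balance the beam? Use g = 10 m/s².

Take moments about the pivot (at 5.28 m from the left end).
Beam weight: 27.3 × 10 = 273 N down at 3.79 m → arm 1.49 m, τ = 273 × 1.49 = 406.8 N·m counterclockwise.
Box: 23.8 × 10 = 238 N down at 1.61 m → arm 3.67 m, τ = 238 × 3.67 = 873.5 N·m counterclockwise.
Net moment of known loads = 1280 N·m counterclockwise.
An unknown mass m at 6.96 m has arm 1.68 m; its moment is m·g·1.68 clockwise.
Balancing moments: m × 10 × 1.68 = 1280, giving m = 1280 / (10 × 1.68) = 76.2 kg.

m ≈ 76.2 kg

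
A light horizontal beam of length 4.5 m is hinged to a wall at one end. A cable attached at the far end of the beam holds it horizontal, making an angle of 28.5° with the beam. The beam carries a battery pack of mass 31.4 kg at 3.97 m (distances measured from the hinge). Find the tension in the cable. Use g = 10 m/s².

T ≈ 581 N

About the hinge:
Battery pack: 31.4 × 10 = 314 N down at 3.97 m → arm 3.97 m, τ = 314 × 3.97 = 1247 N·m clockwise.
Total clockwise load moment = 1247 N·m.
The cable tension T acts at 4.5 m; only its component perpendicular to the beam, T sinθ, produces torque. sin 28.5° = 0.4772.
Setting net torque to zero: T × 4.5 × 0.4772 = 1247 → T = 1247 / 2.147 = 581 N.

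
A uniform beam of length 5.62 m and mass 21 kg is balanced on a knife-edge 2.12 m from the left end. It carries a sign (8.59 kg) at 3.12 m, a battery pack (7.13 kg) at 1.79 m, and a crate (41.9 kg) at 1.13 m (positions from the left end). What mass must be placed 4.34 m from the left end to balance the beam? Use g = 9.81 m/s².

Choose the knife-edge (at 2.12 m from the left end) as the axis so the support reaction has zero arm there.
Beam weight: 21 × 9.81 = 206 N down at 2.81 m → arm 0.69 m, τ = 206 × 0.69 = 142.1 N·m clockwise.
Sign: 8.59 × 9.81 = 84.27 N down at 3.12 m → arm 1 m, τ = 84.27 × 1 = 84.27 N·m clockwise.
Battery pack: 7.13 × 9.81 = 69.95 N down at 1.79 m → arm 0.33 m, τ = 69.95 × 0.33 = 23.08 N·m counterclockwise.
Crate: 41.9 × 9.81 = 411 N down at 1.13 m → arm 0.99 m, τ = 411 × 0.99 = 406.9 N·m counterclockwise.
Net moment of known loads = 203.6 N·m counterclockwise.
An unknown mass m at 4.34 m has arm 2.22 m; its moment is m·g·2.22 clockwise.
Στ = 0 ⇒ m × 9.81 × 2.22 = 203.6 ⇒ m = 203.6 / (9.81 × 2.22) = 9.35 kg.

m ≈ 9.35 kg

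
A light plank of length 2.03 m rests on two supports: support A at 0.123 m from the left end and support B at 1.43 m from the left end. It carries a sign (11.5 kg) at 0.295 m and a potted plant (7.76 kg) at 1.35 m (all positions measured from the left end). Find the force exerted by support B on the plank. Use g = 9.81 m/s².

Sum moments about support A (its reaction then has zero moment arm).
Sign: 11.5 × 9.81 = 112.8 N down at 0.295 m → arm 0.172 m, τ = 112.8 × 0.172 = 19.4 N·m clockwise.
Potted plant: 7.76 × 9.81 = 76.13 N down at 1.35 m → arm 1.227 m, τ = 76.13 × 1.227 = 93.41 N·m clockwise.
Net load moment about support A = 112.8 N·m clockwise.
Reaction R at support B is upward at 1.43 m, arm 1.307 m → moment R × 1.307 counterclockwise.
Balancing moments: R × 1.307 = 112.8, giving R = 86.3 N.

R_B ≈ 86.3 N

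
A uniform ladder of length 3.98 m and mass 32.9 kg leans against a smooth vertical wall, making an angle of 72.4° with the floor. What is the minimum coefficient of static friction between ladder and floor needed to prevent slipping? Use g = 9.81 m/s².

μ_min ≈ 0.159

About the foot of the ladder:
Ladder weight 32.9×9.81 = 322.7 N acts at 1.99 m along the ladder; its horizontal arm is 1.99·cos72.4° = 0.6017 m → τ = 194.2 N·m clockwise.
Wall normal N acts horizontally at the top; its moment arm is the height L sinθ = 3.98·sin72.4° = 3.794 m, counterclockwise.
Στ = 0 ⇒ N × 3.794 = 194.2 ⇒ N = 51.19 N.
ΣFx = 0 ⇒ f = N_wall = 51.19 N. ΣFy = 0 ⇒ N_floor = 322.7 N.
μ_min = f / N_floor = 51.19 / 322.7 = 0.159.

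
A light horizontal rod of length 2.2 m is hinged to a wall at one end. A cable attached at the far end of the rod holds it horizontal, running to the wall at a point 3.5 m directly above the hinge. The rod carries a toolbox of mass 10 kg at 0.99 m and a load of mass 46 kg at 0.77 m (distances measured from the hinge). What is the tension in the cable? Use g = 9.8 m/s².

T ≈ 238 N

Taking torques about the hinge:
Toolbox: 10 × 9.8 = 98 N down at 0.99 m → arm 0.99 m, τ = 98 × 0.99 = 97.02 N·m clockwise.
Load: 46 × 9.8 = 450.8 N down at 0.77 m → arm 0.77 m, τ = 450.8 × 0.77 = 347.1 N·m clockwise.
Total clockwise load moment = 444.1 N·m.
The cable tension T acts at 2.2 m; only its component perpendicular to the rod, T sinθ, produces torque. sinθ = h/√(h²+d²) = 3.5/√(3.5²+2.2²) = 0.8466.
For rotational equilibrium, T × 2.2 × 0.8466 = 444.1, so T = 444.1 / 1.863 = 238 N.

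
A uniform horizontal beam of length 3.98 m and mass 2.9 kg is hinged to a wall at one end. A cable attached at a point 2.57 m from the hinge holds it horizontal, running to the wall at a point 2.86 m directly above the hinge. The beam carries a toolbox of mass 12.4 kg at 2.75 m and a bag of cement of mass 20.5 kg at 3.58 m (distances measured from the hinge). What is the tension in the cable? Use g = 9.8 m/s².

Choose the hinge as the axis so the unknown hinge reaction has zero arm there.
Beam weight: 2.9 × 9.8 = 28.42 N down at 1.99 m → arm 1.99 m, τ = 28.42 × 1.99 = 56.56 N·m clockwise.
Toolbox: 12.4 × 9.8 = 121.5 N down at 2.75 m → arm 2.75 m, τ = 121.5 × 2.75 = 334.1 N·m clockwise.
Bag of cement: 20.5 × 9.8 = 200.9 N down at 3.58 m → arm 3.58 m, τ = 200.9 × 3.58 = 719.2 N·m clockwise.
Total clockwise load moment = 1110 N·m.
The cable tension T acts at 2.57 m; only its component perpendicular to the beam, T sinθ, produces torque. sinθ = h/√(h²+d²) = 2.86/√(2.86²+2.57²) = 0.7438.
Στ = 0 ⇒ T × 2.57 × 0.7438 = 1110 ⇒ T = 1110 / 1.912 = 581 N.

T ≈ 581 N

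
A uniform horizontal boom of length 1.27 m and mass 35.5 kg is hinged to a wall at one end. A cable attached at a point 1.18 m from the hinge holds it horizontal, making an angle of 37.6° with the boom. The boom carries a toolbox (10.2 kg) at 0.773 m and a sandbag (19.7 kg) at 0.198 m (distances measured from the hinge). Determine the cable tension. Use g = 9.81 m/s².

About the hinge:
Beam weight: 35.5 × 9.81 = 348.3 N down at 0.635 m → arm 0.635 m, τ = 348.3 × 0.635 = 221.2 N·m clockwise.
Toolbox: 10.2 × 9.81 = 100.1 N down at 0.773 m → arm 0.773 m, τ = 100.1 × 0.773 = 77.38 N·m clockwise.
Sandbag: 19.7 × 9.81 = 193.3 N down at 0.198 m → arm 0.198 m, τ = 193.3 × 0.198 = 38.27 N·m clockwise.
Total clockwise load moment = 336.8 N·m.
The cable tension T acts at 1.18 m; only its component perpendicular to the boom, T sinθ, produces torque. sin 37.6° = 0.6101.
Setting net torque to zero: T × 1.18 × 0.6101 = 336.8 → T = 336.8 / 0.7199 = 468 N.

T ≈ 468 N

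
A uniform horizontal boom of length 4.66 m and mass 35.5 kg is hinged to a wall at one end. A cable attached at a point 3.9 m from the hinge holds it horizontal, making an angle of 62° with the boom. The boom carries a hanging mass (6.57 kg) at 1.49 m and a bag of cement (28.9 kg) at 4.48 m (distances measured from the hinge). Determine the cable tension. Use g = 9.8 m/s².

T ≈ 632 N

About the hinge:
Beam weight: 35.5 × 9.8 = 347.9 N down at 2.33 m → arm 2.33 m, τ = 347.9 × 2.33 = 810.6 N·m clockwise.
Hanging mass: 6.57 × 9.8 = 64.39 N down at 1.49 m → arm 1.49 m, τ = 64.39 × 1.49 = 95.94 N·m clockwise.
Bag of cement: 28.9 × 9.8 = 283.2 N down at 4.48 m → arm 4.48 m, τ = 283.2 × 4.48 = 1269 N·m clockwise.
Total clockwise load moment = 2176 N·m.
The cable tension T acts at 3.9 m; only its component perpendicular to the boom, T sinθ, produces torque. sin 62° = 0.8829.
Balancing moments: T × 3.9 × 0.8829 = 2176, giving T = 2176 / 3.443 = 632 N.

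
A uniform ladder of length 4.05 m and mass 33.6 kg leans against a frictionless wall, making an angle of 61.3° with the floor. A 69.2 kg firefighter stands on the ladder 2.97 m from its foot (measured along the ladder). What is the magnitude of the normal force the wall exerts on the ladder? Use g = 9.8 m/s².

Take moments about the foot of the ladder.
Ladder weight 33.6×9.8 = 329.3 N acts at 2.025 m along the ladder; its horizontal arm is 2.025·cos61.3° = 0.9725 m → τ = 320.2 N·m clockwise.
Firefighter: 69.2×9.8 = 678.2 N at 2.97 m → arm 1.426 m → τ = 967.1 N·m clockwise.
Wall normal N acts horizontally at the top; its moment arm is the height L sinθ = 4.05·sin61.3° = 3.552 m, counterclockwise.
For rotational equilibrium, N × 3.552 = 1287, so N = 362 N.

N_wall ≈ 362 N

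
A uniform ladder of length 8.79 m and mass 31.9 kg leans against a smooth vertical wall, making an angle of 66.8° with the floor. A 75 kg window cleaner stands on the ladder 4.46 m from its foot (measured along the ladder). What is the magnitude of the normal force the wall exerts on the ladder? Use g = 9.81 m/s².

About the foot of the ladder:
Ladder weight 31.9×9.81 = 312.9 N acts at 4.395 m along the ladder; its horizontal arm is 4.395·cos66.8° = 1.731 m → τ = 541.6 N·m clockwise.
Window cleaner: 75×9.81 = 735.8 N at 4.46 m → arm 1.757 m → τ = 1293 N·m clockwise.
Wall normal N acts horizontally at the top; its moment arm is the height L sinθ = 8.79·sin66.8° = 8.079 m, counterclockwise.
Setting net torque to zero: N × 8.079 = 1835 → N = 227 N.

N_wall ≈ 227 N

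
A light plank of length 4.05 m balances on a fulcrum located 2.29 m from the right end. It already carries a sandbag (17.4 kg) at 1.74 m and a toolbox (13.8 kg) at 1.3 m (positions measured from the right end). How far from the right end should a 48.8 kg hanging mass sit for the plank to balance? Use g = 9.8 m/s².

x ≈ 2.77 m from the right end

About the fulcrum (at 2.29 m from the right end):
Sandbag: 17.4 × 9.8 = 170.5 N down at 1.74 m → arm 0.55 m, τ = 170.5 × 0.55 = 93.78 N·m clockwise.
Toolbox: 13.8 × 9.8 = 135.2 N down at 1.3 m → arm 0.99 m, τ = 135.2 × 0.99 = 133.8 N·m clockwise.
Net moment of existing loads = 227.6 N·m clockwise.
The hanging mass weighs 48.8 × 9.8 = 478.2 N and must supply an equal counterclockwise moment, so its lever arm about the fulcrum is 227.6 / 478.2 = 0.476 m.
That puts it at 2.29 + 0.476 = 2.77 m from the right end.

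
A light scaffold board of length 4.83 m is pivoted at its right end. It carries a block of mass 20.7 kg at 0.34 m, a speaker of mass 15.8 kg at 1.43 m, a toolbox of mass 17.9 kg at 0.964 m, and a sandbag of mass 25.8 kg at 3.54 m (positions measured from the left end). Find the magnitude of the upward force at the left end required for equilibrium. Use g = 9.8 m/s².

Sum moments about the right end (the unknown pivot reaction has zero arm there).
Block: 20.7 × 9.8 = 202.9 N down at 0.34 m → arm 4.49 m, τ = 202.9 × 4.49 = 911 N·m counterclockwise.
Speaker: 15.8 × 9.8 = 154.8 N down at 1.43 m → arm 3.4 m, τ = 154.8 × 3.4 = 526.3 N·m counterclockwise.
Toolbox: 17.9 × 9.8 = 175.4 N down at 0.964 m → arm 3.866 m, τ = 175.4 × 3.866 = 678.1 N·m counterclockwise.
Sandbag: 25.8 × 9.8 = 252.8 N down at 3.54 m → arm 1.29 m, τ = 252.8 × 1.29 = 326.1 N·m counterclockwise.
Net moment of the loads = 2442 N·m counterclockwise.
The upward force F acts at the left end, arm 4.83 m, giving F × 4.83 clockwise.
Στ = 0 ⇒ F × 4.83 = 2442 ⇒ F = 2442 / 4.83 = 506 N.

F ≈ 506 N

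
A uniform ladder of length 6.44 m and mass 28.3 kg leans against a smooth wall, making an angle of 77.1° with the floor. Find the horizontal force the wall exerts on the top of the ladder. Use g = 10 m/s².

Taking torques about the foot of the ladder:
Ladder weight 28.3×10 = 283 N acts at 3.22 m along the ladder; its horizontal arm is 3.22·cos77.1° = 0.7189 m → τ = 203.4 N·m clockwise.
Wall normal N acts horizontally at the top; its moment arm is the height L sinθ = 6.44·sin77.1° = 6.277 m, counterclockwise.
Balancing moments: N × 6.277 = 203.4, giving N = 32.4 N.

N_wall ≈ 32.4 N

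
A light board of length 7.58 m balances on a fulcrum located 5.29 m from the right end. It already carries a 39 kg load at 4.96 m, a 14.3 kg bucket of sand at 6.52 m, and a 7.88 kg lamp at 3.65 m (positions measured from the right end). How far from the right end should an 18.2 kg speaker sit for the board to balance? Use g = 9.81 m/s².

About the fulcrum (at 5.29 m from the right end):
Load: 39 × 9.81 = 382.6 N down at 4.96 m → arm 0.33 m, τ = 382.6 × 0.33 = 126.3 N·m clockwise.
Bucket of sand: 14.3 × 9.81 = 140.3 N down at 6.52 m → arm 1.23 m, τ = 140.3 × 1.23 = 172.6 N·m counterclockwise.
Lamp: 7.88 × 9.81 = 77.3 N down at 3.65 m → arm 1.64 m, τ = 77.3 × 1.64 = 126.8 N·m clockwise.
Net moment of existing loads = 80.5 N·m clockwise.
The speaker weighs 18.2 × 9.81 = 178.5 N and must supply an equal counterclockwise moment, so its lever arm about the fulcrum is 80.5 / 178.5 = 0.451 m.
That puts it at 5.29 + 0.451 = 5.74 m from the right end.

x ≈ 5.74 m from the right end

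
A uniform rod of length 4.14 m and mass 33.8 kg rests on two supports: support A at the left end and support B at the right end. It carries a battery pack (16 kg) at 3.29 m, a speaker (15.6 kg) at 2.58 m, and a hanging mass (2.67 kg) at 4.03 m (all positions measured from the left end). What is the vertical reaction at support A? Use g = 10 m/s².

R_A ≈ 261 N

Sum moments about support B (its reaction then has zero moment arm).
Beam weight: 33.8 × 10 = 338 N down at 2.07 m → arm 2.07 m, τ = 338 × 2.07 = 699.7 N·m counterclockwise.
Battery pack: 16 × 10 = 160 N down at 3.29 m → arm 0.85 m, τ = 160 × 0.85 = 136 N·m counterclockwise.
Speaker: 15.6 × 10 = 156 N down at 2.58 m → arm 1.56 m, τ = 156 × 1.56 = 243.4 N·m counterclockwise.
Hanging mass: 2.67 × 10 = 26.7 N down at 4.03 m → arm 0.11 m, τ = 26.7 × 0.11 = 2.937 N·m counterclockwise.
Net load moment about support B = 1082 N·m counterclockwise.
Reaction R at support A is upward at 0 m, arm 4.14 m → moment R × 4.14 clockwise.
Στ = 0 ⇒ R × 4.14 = 1082 ⇒ R = 261 N.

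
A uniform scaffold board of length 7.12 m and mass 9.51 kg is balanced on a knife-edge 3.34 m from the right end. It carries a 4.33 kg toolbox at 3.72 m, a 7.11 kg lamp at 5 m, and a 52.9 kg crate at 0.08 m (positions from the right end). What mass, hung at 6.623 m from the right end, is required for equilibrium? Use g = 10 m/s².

m ≈ 47.8 kg

Choose the knife-edge (at 3.34 m from the right end) as the axis so the support reaction has zero arm there.
Beam weight: 9.51 × 10 = 95.1 N down at 3.56 m → arm 0.22 m, τ = 95.1 × 0.22 = 20.92 N·m counterclockwise.
Toolbox: 4.33 × 10 = 43.3 N down at 3.72 m → arm 0.38 m, τ = 43.3 × 0.38 = 16.45 N·m counterclockwise.
Lamp: 7.11 × 10 = 71.1 N down at 5 m → arm 1.66 m, τ = 71.1 × 1.66 = 118 N·m counterclockwise.
Crate: 52.9 × 10 = 529 N down at 0.08 m → arm 3.26 m, τ = 529 × 3.26 = 1725 N·m clockwise.
Net moment of known loads = 1570 N·m clockwise.
An unknown mass m at 6.623 m has arm 3.283 m; its moment is m·g·3.283 counterclockwise.
For rotational equilibrium, m × 10 × 3.283 = 1570, so m = 1570 / (10 × 3.283) = 47.8 kg.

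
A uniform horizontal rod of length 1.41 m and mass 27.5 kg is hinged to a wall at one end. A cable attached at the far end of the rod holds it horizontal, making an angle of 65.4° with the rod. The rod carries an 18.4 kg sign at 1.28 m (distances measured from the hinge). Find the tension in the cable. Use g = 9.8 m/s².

T ≈ 328 N

Sum moments about the hinge (the unknown hinge reaction has zero arm there).
Beam weight: 27.5 × 9.8 = 269.5 N down at 0.705 m → arm 0.705 m, τ = 269.5 × 0.705 = 190 N·m clockwise.
Sign: 18.4 × 9.8 = 180.3 N down at 1.28 m → arm 1.28 m, τ = 180.3 × 1.28 = 230.8 N·m clockwise.
Total clockwise load moment = 420.8 N·m.
The cable tension T acts at 1.41 m; only its component perpendicular to the rod, T sinθ, produces torque. sin 65.4° = 0.9092.
Setting net torque to zero: T × 1.41 × 0.9092 = 420.8 → T = 420.8 / 1.282 = 328 N.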